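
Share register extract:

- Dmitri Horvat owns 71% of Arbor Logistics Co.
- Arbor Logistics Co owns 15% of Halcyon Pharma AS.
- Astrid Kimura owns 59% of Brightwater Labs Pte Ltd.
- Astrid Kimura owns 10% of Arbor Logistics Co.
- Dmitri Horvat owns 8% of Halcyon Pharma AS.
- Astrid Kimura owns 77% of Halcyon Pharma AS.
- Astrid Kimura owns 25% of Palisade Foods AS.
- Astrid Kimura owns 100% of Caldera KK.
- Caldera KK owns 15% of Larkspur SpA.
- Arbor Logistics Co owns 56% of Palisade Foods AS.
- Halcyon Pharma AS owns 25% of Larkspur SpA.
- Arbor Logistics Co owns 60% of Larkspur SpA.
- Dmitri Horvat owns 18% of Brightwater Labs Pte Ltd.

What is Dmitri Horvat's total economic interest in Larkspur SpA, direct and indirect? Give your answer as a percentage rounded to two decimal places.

47.26%

Dmitri reaches Larkspur along 3 paths.
Via Arbor: 71% × 60% = 42.6%.
Via Arbor → Halcyon: 71% × 15% × 25% = 2.6625%.
Via Halcyon: 8% × 25% = 2%.
Total: 42.6% + 2.6625% + 2% = 47.2625%.
Rounded: 47.26%.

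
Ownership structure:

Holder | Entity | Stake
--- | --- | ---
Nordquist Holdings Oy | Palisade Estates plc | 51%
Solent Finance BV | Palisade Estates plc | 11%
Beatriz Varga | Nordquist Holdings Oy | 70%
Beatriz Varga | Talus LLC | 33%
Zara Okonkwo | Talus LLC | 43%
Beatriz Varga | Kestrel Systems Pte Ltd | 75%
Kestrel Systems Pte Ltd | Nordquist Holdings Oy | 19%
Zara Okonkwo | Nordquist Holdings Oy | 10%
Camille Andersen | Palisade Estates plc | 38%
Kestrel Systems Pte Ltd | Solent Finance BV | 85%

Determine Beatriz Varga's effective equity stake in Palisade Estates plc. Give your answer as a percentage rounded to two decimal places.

Beatriz reaches Palisade along 3 paths.
Via Kestrel → Solent: 75% × 85% × 11% = 7.0125%.
Via Nordquist: 70% × 51% = 35.7%.
Via Kestrel → Nordquist: 75% × 19% × 51% = 7.2675%.
Total: 7.0125% + 35.7% + 7.2675% = 49.98%.

49.98%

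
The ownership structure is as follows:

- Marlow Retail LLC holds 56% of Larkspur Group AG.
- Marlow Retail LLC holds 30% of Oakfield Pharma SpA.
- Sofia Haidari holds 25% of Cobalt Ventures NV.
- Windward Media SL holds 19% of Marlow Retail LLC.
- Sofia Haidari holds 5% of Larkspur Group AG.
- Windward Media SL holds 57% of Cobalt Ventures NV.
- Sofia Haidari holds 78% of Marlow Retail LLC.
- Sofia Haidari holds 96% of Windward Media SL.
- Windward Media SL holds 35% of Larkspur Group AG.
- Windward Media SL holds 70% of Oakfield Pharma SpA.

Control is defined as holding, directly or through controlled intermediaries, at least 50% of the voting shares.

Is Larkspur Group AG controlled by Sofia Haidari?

Sofia holds 96% of Windward, so Sofia controls Windward.
Sofia and Windward together hold 78% + 19% = 97% of Marlow, so Sofia controls Marlow.
Marlow and Windward and Sofia together hold 56% + 35% + 5% = 96% of Larkspur, so Sofia controls Larkspur.

Yes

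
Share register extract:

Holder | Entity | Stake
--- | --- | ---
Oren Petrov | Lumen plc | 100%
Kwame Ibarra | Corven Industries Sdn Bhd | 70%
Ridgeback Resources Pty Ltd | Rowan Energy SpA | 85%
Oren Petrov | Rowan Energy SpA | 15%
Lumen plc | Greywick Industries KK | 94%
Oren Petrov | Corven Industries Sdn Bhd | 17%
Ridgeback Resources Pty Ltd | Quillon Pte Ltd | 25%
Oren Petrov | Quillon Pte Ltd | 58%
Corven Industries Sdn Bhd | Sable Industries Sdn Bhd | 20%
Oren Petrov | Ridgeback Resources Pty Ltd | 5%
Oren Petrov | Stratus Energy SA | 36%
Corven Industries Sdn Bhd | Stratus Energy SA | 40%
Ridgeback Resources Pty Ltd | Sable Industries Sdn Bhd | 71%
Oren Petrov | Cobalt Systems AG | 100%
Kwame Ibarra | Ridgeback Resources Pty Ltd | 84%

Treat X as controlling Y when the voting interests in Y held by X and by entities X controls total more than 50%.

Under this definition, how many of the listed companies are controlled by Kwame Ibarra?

Kwame holds 84% of Ridgeback, so Kwame controls Ridgeback.
Kwame holds 70% of Corven, so Kwame controls Corven.
Ridgeback holds 85% of Rowan, so Kwame controls Rowan.
Ridgeback and Corven together hold 71% + 20% = 91% of Sable, so Kwame controls Sable.
No other company's threshold is met.
Kwame controls 4 companies.

4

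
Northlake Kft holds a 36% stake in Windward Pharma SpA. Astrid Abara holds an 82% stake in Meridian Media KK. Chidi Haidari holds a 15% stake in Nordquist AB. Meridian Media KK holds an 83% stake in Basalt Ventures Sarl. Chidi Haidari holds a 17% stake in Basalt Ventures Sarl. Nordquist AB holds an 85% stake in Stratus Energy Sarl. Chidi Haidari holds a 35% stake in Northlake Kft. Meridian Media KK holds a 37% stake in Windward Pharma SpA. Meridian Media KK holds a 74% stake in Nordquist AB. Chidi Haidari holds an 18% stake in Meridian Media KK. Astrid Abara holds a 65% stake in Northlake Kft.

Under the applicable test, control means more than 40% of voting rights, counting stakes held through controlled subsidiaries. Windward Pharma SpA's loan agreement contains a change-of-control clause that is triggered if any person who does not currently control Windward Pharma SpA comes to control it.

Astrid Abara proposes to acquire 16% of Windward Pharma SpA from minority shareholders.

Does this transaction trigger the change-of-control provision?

No

The purchase changes only Astrid's holdings, so Astrid is the only person who could newly come to control Windward.
Astrid holds 65% of Northlake, so Astrid controls Northlake.
Astrid holds 82% of Meridian, so Astrid controls Meridian.
Northlake and Meridian together hold 36% + 37% = 73% of Windward, so Astrid controls Windward.
So Astrid already controls Windward before the transaction.
After the purchase, Astrid holds 16% of Windward directly.
Astrid controlled Windward already, so this is not a new person acquiring control; every other person's position is unchanged or reduced.
No new person acquires control, so the clause is not triggered.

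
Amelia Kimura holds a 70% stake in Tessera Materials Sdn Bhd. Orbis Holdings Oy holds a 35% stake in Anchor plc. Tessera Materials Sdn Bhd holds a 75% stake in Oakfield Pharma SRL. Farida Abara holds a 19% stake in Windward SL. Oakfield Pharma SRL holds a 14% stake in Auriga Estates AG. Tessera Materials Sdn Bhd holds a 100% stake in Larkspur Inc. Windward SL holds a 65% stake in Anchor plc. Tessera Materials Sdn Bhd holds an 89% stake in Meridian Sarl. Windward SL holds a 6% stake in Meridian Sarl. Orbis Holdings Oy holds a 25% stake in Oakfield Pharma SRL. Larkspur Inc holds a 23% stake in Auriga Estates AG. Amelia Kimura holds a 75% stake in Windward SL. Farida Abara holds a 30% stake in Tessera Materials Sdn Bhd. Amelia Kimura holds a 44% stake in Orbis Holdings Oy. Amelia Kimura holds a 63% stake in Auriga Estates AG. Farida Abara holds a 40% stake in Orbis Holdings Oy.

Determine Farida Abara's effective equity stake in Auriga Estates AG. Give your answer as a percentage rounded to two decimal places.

Farida reaches Auriga along 3 paths.
Via Tessera → Larkspur: 30% × 100% × 23% = 6.9%.
Via Orbis → Oakfield: 40% × 25% × 14% = 1.4%.
Via Tessera → Oakfield: 30% × 75% × 14% = 3.15%.
Total: 6.9% + 1.4% + 3.15% = 11.45%.

11.45%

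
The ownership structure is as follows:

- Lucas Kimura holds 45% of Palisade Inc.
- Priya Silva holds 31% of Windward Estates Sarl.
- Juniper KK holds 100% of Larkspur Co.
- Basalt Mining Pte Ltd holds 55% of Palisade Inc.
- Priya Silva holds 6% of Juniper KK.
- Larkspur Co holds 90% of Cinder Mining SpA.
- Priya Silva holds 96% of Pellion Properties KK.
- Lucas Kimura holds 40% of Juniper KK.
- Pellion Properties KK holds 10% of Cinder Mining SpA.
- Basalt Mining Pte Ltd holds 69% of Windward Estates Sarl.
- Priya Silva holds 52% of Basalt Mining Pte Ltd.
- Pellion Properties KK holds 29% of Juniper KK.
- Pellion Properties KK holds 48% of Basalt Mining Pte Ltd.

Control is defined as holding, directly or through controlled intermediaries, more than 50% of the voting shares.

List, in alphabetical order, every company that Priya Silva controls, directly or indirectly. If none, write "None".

Basalt Mining Pte Ltd, Palisade Inc, Pellion Properties KK, Windward Estates Sarl

Priya holds 96% of Pellion, so Priya controls Pellion.
Priya and Pellion together hold 52% + 48% = 100% of Basalt, so Priya controls Basalt.
Basalt and Priya together hold 69% + 31% = 100% of Windward, so Priya controls Windward.
Basalt holds 55% of Palisade, so Priya controls Palisade.
No other company's threshold is met.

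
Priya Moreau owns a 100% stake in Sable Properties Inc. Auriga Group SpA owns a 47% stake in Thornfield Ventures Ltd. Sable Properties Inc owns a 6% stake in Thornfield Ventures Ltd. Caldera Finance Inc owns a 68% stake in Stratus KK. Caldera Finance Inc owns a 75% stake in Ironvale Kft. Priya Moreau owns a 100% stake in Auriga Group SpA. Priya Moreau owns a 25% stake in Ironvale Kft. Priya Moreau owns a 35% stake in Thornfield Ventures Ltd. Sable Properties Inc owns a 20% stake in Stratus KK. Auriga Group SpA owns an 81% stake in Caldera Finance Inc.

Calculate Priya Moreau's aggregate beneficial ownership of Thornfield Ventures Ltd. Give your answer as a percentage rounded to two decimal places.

88.00%

Priya reaches Thornfield along 3 paths.
Direct stake: 35% = 35%.
Via Sable: 100% × 6% = 6%.
Via Auriga: 100% × 47% = 47%.
Total: 35% + 6% + 47% = 88%.
Rounded: 88.00%.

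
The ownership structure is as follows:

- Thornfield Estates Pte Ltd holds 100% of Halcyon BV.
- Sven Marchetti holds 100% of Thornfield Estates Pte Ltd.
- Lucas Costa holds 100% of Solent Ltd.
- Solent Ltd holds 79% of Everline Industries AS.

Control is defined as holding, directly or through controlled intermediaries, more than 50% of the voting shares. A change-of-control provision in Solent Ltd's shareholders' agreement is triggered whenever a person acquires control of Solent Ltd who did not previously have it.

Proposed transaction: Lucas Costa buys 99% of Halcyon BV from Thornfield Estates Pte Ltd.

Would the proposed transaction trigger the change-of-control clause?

The purchase adds only to Lucas's holdings (Thornfield's stake shrinks), so Lucas is the only person who could newly come to control Solent.
Lucas holds 100% of Solent, so Lucas controls Solent.
So Lucas already controls Solent before the transaction.
After the purchase, Lucas holds 99% of Halcyon directly, and Thornfield's stake falls to 1%.
Lucas controlled Solent already, so this is not a new person acquiring control; every other person's position is unchanged or reduced.
No new person acquires control, so the clause is not triggered.

No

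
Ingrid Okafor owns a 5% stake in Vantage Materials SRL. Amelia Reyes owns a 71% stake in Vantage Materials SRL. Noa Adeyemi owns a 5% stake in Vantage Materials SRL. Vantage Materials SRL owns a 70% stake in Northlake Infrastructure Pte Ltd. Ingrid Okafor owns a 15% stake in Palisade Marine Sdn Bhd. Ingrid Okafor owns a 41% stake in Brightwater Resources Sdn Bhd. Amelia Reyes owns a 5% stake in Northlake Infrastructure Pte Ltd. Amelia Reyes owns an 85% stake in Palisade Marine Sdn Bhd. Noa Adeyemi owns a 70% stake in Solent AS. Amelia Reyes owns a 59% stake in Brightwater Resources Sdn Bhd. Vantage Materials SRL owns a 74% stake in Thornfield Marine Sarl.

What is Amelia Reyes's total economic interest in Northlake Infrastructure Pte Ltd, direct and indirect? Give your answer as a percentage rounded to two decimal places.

Amelia reaches Northlake along 2 paths.
Via Vantage: 71% × 70% = 49.7%.
Direct stake: 5% = 5%.
Total: 49.7% + 5% = 54.7%.
Rounded: 54.70%.

54.70%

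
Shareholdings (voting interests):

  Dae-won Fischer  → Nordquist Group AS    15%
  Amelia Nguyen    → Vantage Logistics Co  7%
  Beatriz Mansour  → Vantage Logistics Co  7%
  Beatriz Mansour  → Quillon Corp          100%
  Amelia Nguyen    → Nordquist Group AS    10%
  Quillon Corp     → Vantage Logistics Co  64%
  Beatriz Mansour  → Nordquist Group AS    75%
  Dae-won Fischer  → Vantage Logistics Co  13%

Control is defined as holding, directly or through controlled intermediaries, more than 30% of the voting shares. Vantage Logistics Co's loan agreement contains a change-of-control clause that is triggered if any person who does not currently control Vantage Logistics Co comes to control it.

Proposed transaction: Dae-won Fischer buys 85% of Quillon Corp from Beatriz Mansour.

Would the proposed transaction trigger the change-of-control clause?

The purchase adds only to Dae-won's holdings (Beatriz's stake shrinks), so Dae-won is the only person who could newly come to control Vantage.
Dae-won's largest direct stake is 15% in Nordquist, which does not meet the threshold, so Dae-won controls no company.
In Vantage, Dae-won's side holds only 13%, not > 30%.
So before the transaction, Dae-won does not control Vantage.
After the purchase, Dae-won holds 85% of Quillon directly, and Beatriz's stake falls to 15%.
Dae-won holds 85% of Quillon, so Dae-won controls Quillon.
Quillon and Dae-won together hold 64% + 13% = 77% of Vantage, so Dae-won controls Vantage.
Dae-won did not control Vantage before and does after, so the clause is triggered.

Yes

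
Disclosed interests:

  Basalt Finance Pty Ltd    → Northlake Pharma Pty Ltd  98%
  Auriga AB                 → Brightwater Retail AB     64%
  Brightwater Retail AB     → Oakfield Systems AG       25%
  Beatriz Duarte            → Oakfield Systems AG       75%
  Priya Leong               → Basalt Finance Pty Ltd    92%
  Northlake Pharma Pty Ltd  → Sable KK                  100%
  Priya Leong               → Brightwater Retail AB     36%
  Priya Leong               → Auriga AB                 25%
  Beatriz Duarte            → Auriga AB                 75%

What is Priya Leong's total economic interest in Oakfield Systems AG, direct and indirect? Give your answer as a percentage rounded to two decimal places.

13.00%

Priya reaches Oakfield along 2 paths.
Via Brightwater: 36% × 25% = 9%.
Via Auriga → Brightwater: 25% × 64% × 25% = 4%.
Total: 9% + 4% = 13%.
Rounded: 13.00%.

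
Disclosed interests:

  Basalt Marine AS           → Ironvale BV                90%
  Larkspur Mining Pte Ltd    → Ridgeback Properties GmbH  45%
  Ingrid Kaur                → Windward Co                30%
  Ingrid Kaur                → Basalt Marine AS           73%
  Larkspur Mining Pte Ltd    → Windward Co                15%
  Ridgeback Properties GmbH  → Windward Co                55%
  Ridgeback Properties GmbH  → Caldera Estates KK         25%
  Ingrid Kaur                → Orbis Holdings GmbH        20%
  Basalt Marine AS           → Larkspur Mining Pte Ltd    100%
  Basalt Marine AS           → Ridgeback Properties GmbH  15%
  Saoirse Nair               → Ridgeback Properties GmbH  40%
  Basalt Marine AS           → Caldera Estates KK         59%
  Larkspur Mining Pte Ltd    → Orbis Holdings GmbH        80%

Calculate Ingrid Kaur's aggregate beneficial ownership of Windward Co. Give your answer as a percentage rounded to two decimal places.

Ingrid reaches Windward along 4 paths.
Direct stake: 30% = 30%.
Via Basalt → Larkspur: 73% × 100% × 15% = 10.95%.
Via Basalt → Ridgeback: 73% × 15% × 55% = 6.0225%.
Via Basalt → Larkspur → Ridgeback: 73% × 100% × 45% × 55% = 18.0675%.
Total: 30% + 10.95% + 6.0225% + 18.0675% = 65.04%.

65.04%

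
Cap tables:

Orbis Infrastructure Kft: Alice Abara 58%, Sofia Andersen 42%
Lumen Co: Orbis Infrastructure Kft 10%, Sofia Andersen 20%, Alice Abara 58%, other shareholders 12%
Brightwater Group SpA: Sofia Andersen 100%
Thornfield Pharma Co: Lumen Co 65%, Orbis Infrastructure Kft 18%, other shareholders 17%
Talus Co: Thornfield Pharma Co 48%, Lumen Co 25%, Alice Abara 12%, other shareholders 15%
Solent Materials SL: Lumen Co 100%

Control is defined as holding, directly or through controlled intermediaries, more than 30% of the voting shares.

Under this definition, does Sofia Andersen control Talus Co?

Sofia holds 42% of Orbis, so Sofia controls Orbis.
Sofia holds 100% of Brightwater, so Sofia controls Brightwater.
Neither Sofia nor any entity Sofia controls holds any voting interest in Talus.
So Sofia does not control Talus.

No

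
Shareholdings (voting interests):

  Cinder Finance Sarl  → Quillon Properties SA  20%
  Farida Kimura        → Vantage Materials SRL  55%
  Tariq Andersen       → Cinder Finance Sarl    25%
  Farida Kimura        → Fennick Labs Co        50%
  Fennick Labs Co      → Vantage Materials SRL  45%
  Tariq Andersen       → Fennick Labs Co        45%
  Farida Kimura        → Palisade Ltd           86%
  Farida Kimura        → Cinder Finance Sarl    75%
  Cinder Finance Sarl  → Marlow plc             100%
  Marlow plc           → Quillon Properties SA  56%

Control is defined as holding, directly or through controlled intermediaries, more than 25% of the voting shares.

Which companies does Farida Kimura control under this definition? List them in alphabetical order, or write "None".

Farida holds 86% of Palisade, so Farida controls Palisade.
Farida holds 75% of Cinder, so Farida controls Cinder.
Cinder holds 100% of Marlow, so Farida controls Marlow.
Farida holds 50% of Fennick, so Farida controls Fennick.
Cinder and Marlow together hold 20% + 56% = 76% of Quillon, so Farida controls Quillon.
Farida and Fennick together hold 55% + 45% = 100% of Vantage, so Farida controls Vantage.

Cinder Finance Sarl, Fennick Labs Co, Marlow plc, Palisade Ltd, Quillon Properties SA, Vantage Materials SRL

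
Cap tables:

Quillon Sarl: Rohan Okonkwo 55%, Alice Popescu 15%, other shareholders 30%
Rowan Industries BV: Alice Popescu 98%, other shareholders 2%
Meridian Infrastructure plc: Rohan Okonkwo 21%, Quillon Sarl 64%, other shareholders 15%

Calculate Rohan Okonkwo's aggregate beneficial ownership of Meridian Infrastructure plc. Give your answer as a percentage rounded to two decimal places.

Rohan reaches Meridian along 2 paths.
Direct stake: 21% = 21%.
Via Quillon: 55% × 64% = 35.2%.
Total: 21% + 35.2% = 56.2%.
Rounded: 56.20%.

56.20%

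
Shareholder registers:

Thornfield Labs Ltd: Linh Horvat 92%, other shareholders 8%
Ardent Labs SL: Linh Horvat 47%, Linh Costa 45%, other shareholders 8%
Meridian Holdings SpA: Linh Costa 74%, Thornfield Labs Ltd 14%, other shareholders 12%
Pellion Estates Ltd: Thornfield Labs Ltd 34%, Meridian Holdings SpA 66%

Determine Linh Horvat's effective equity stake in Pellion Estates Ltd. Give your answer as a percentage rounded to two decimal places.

39.78%

Linh Horvat reaches Pellion along 2 paths.
Via Thornfield: 92% × 34% = 31.28%.
Via Thornfield → Meridian: 92% × 14% × 66% = 8.5008%.
Total: 31.28% + 8.5008% = 39.7808%.
Rounded: 39.78%.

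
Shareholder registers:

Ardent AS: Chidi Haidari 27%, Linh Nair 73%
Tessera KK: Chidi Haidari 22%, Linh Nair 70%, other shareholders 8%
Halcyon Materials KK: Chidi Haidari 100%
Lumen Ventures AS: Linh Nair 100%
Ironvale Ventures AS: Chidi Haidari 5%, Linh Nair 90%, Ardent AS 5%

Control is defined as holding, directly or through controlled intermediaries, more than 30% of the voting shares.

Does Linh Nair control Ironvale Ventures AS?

Yes

Linh holds 73% of Ardent, so Linh controls Ardent.
Linh and Ardent together hold 90% + 5% = 95% of Ironvale, so Linh controls Ironvale.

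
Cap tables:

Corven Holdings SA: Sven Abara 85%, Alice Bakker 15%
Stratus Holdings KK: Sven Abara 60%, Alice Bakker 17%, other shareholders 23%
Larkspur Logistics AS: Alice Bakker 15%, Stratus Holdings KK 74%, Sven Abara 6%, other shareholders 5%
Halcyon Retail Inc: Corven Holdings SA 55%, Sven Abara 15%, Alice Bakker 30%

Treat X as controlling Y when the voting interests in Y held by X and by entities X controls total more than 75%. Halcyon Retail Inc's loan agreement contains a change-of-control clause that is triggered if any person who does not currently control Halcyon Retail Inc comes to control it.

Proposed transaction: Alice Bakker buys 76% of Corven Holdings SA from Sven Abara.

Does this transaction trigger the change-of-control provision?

Yes

The purchase adds only to Alice's holdings (Sven's stake shrinks), so Alice is the only person who could newly come to control Halcyon.
Alice's largest direct stake is 30% in Halcyon, which does not meet the threshold, so Alice controls no company.
In Halcyon, Alice's side holds only 30%, not > 75%.
So before the transaction, Alice does not control Halcyon.
After the purchase, Alice's direct stake in Corven rises to 15% + 76% = 91%, and Sven's stake falls to 9%.
Alice holds 91% of Corven, so Alice controls Corven.
Corven and Alice together hold 55% + 30% = 85% of Halcyon, so Alice controls Halcyon.
Alice did not control Halcyon before and does after, so the clause is triggered.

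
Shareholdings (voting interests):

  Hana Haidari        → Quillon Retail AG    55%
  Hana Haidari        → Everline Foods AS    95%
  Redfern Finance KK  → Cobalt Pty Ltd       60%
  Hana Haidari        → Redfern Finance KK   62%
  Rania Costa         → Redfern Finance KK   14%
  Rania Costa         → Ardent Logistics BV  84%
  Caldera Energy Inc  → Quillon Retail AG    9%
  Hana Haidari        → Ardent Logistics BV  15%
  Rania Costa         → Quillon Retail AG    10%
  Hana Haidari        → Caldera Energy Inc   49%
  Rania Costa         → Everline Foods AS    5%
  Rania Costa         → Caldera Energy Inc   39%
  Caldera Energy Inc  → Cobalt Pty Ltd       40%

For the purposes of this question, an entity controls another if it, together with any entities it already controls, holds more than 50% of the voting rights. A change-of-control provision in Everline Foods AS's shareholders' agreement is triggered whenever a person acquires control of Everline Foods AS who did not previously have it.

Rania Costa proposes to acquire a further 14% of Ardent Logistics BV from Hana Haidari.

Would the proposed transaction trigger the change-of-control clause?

No

The purchase adds only to Rania's holdings (Hana's stake shrinks), so Rania is the only person who could newly come to control Everline.
Rania holds 84% of Ardent, so Rania controls Ardent.
In Everline, Rania's side holds only 5%, not > 50%.
So before the transaction, Rania does not control Everline.
After the purchase, Rania's direct stake in Ardent rises to 84% + 14% = 98%, and Hana's stake falls to 1%.
Rania holds 98% of Ardent, so Rania controls Ardent.
After the transaction, Rania's side holds 5% of Everline, not > 50%, so Rania still does not control Everline.
No new person acquires control, so the clause is not triggered.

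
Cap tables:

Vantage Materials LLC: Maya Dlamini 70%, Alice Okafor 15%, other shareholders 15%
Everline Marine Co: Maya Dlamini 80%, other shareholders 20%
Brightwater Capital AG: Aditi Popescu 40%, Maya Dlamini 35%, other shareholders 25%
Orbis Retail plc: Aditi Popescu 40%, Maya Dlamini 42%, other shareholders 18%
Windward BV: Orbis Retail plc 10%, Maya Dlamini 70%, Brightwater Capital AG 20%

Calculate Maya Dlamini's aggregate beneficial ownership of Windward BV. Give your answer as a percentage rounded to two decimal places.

81.20%

Maya reaches Windward along 3 paths.
Via Orbis: 42% × 10% = 4.2%.
Direct stake: 70% = 70%.
Via Brightwater: 35% × 20% = 7%.
Total: 4.2% + 70% + 7% = 81.2%.
Rounded: 81.20%.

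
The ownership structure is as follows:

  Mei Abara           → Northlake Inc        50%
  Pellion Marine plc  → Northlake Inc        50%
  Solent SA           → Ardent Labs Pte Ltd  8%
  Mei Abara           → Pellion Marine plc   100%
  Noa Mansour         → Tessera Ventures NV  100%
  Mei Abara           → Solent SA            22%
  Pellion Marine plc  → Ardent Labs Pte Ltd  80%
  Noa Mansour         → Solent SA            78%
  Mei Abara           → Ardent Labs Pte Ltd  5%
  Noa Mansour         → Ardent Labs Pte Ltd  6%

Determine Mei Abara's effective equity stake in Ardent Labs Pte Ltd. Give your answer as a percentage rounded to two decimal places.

Mei reaches Ardent along 3 paths.
Via Solent: 22% × 8% = 1.76%.
Via Pellion: 100% × 80% = 80%.
Direct stake: 5% = 5%.
Total: 1.76% + 80% + 5% = 86.76%.

86.76%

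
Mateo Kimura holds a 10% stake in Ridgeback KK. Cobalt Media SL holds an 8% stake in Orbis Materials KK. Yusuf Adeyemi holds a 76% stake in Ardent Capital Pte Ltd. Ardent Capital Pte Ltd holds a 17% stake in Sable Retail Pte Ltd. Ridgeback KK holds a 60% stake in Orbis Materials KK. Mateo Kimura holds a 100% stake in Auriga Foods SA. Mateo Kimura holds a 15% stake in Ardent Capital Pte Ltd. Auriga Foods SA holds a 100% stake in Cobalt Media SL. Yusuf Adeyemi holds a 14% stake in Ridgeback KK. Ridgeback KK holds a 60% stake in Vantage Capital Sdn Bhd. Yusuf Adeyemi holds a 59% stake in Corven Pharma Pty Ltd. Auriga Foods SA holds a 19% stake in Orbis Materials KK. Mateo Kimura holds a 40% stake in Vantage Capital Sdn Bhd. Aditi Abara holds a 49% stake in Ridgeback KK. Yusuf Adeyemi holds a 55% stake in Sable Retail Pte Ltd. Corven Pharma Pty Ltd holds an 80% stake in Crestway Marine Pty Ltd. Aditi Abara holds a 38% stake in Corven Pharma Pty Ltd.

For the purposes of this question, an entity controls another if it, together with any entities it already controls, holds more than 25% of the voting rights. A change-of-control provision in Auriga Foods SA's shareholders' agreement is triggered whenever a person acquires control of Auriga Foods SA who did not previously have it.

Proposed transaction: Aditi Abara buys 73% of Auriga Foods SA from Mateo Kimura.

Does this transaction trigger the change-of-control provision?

The purchase adds only to Aditi's holdings (Mateo's stake shrinks), so Aditi is the only person who could newly come to control Auriga.
Aditi holds 49% of Ridgeback, so Aditi controls Ridgeback.
Aditi holds 38% of Corven, so Aditi controls Corven.
Corven holds 80% of Crestway, so Aditi controls Crestway.
Ridgeback holds 60% of Orbis, so Aditi controls Orbis.
Ridgeback holds 60% of Vantage, so Aditi controls Vantage.
Neither Aditi nor any entity Aditi controls holds any voting interest in Auriga.
So before the transaction, Aditi does not control Auriga.
After the purchase, Aditi holds 73% of Auriga directly, and Mateo's stake falls to 27%.
Aditi holds 73% of Auriga, so Aditi controls Auriga.
Aditi did not control Auriga before and does after, so the clause is triggered.

Yes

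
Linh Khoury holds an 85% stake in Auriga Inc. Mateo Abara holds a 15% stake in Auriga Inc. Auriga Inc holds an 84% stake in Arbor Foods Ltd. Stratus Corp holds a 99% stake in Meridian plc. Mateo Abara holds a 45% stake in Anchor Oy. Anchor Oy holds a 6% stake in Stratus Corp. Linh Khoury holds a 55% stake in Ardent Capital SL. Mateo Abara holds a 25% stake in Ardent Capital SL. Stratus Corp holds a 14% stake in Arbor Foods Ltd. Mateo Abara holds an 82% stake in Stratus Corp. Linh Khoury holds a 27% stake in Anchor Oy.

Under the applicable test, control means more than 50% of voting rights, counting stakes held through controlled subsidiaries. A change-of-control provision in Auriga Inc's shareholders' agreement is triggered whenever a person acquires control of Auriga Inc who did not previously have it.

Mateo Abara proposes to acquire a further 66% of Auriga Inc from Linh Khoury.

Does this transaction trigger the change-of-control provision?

The purchase adds only to Mateo's holdings (Linh's stake shrinks), so Mateo is the only person who could newly come to control Auriga.
Mateo holds 82% of Stratus, so Mateo controls Stratus.
Stratus holds 99% of Meridian, so Mateo controls Meridian.
In Auriga, Mateo's side holds only 15%, not > 50%.
So before the transaction, Mateo does not control Auriga.
After the purchase, Mateo's direct stake in Auriga rises to 15% + 66% = 81%, and Linh's stake falls to 19%.
Mateo holds 81% of Auriga, so Mateo controls Auriga.
Mateo did not control Auriga before and does after, so the clause is triggered.

Yes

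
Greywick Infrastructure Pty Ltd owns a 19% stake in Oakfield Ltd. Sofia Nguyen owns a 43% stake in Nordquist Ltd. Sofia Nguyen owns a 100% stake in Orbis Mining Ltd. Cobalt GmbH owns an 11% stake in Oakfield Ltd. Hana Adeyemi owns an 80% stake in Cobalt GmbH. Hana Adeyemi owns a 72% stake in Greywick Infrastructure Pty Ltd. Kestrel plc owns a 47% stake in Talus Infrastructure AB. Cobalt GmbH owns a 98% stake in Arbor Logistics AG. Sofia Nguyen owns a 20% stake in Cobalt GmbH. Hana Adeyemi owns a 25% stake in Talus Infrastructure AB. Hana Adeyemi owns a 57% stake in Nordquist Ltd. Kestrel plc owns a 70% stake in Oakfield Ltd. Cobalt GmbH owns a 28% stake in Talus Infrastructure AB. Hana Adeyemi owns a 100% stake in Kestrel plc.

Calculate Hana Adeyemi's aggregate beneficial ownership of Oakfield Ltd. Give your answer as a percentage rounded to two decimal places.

92.48%

Hana reaches Oakfield along 3 paths.
Via Greywick: 72% × 19% = 13.68%.
Via Kestrel: 100% × 70% = 70%.
Via Cobalt: 80% × 11% = 8.8%.
Total: 13.68% + 70% + 8.8% = 92.48%.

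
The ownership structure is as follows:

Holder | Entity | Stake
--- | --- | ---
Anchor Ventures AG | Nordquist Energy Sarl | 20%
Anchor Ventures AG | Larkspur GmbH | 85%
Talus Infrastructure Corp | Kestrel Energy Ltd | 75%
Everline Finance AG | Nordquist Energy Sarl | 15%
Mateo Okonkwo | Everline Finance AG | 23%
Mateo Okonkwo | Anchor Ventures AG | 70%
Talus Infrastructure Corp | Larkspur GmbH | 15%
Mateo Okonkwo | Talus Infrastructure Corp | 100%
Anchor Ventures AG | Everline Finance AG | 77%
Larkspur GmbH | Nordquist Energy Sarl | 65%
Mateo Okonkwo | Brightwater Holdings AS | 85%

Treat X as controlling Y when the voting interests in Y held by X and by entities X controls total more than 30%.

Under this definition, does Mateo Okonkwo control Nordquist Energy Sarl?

Yes

Mateo holds 70% of Anchor, so Mateo controls Anchor.
Mateo holds 100% of Talus, so Mateo controls Talus.
Anchor and Talus together hold 85% + 15% = 100% of Larkspur, so Mateo controls Larkspur.
Mateo and Anchor together hold 23% + 77% = 100% of Everline, so Mateo controls Everline.
Larkspur and Everline and Anchor together hold 65% + 15% + 20% = 100% of Nordquist, so Mateo controls Nordquist.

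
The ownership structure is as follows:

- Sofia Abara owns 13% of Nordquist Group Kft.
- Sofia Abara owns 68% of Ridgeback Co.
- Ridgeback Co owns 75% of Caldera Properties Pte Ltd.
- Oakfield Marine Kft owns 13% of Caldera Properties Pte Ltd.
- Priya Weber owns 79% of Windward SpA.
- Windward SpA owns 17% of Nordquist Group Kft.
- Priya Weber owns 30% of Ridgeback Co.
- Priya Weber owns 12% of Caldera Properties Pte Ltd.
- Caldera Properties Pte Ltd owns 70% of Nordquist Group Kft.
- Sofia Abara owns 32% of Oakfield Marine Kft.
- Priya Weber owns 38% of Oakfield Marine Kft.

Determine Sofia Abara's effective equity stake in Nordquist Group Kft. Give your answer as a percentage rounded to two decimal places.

51.61%

Sofia reaches Nordquist along 3 paths.
Direct stake: 13% = 13%.
Via Ridgeback → Caldera: 68% × 75% × 70% = 35.7%.
Via Oakfield → Caldera: 32% × 13% × 70% = 2.912%.
Total: 13% + 35.7% + 2.912% = 51.612%.
Rounded: 51.61%.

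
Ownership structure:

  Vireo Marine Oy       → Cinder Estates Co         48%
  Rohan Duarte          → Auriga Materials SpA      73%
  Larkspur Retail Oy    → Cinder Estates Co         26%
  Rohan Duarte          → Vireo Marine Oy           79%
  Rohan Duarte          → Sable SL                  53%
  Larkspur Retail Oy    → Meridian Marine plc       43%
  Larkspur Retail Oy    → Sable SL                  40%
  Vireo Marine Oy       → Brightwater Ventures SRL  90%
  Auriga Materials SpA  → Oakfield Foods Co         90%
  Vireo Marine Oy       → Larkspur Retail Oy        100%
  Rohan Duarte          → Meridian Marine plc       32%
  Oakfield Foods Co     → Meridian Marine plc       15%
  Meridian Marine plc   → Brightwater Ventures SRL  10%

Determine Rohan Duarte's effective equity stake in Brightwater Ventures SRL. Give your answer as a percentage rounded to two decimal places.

78.68%

Rohan reaches Brightwater along 4 paths.
Via Vireo → Larkspur → Meridian: 79% × 100% × 43% × 10% = 3.397%.
Via Meridian: 32% × 10% = 3.2%.
Via Auriga → Oakfield → Meridian: 73% × 90% × 15% × 10% = 0.9855%.
Via Vireo: 79% × 90% = 71.1%.
Total: 3.397% + 3.2% + 0.9855% + 71.1% = 78.6825%.
Rounded: 78.68%.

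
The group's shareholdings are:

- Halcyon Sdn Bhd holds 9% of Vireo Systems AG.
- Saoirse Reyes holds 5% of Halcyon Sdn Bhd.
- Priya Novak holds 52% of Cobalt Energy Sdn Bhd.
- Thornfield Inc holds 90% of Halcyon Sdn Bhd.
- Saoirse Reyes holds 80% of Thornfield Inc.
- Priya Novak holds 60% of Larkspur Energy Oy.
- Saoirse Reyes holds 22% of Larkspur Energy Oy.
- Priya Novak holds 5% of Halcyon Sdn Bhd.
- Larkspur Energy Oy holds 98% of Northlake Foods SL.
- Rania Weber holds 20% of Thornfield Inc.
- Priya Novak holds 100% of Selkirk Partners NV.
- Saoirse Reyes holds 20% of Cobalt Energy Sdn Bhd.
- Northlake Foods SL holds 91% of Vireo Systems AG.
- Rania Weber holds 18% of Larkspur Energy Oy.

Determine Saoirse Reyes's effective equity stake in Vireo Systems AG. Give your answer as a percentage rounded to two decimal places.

Saoirse reaches Vireo along 3 paths.
Via Halcyon: 5% × 9% = 0.45%.
Via Thornfield → Halcyon: 80% × 90% × 9% = 6.48%.
Via Larkspur → Northlake: 22% × 98% × 91% = 19.6196%.
Total: 0.45% + 6.48% + 19.6196% = 26.5496%.
Rounded: 26.55%.

26.55%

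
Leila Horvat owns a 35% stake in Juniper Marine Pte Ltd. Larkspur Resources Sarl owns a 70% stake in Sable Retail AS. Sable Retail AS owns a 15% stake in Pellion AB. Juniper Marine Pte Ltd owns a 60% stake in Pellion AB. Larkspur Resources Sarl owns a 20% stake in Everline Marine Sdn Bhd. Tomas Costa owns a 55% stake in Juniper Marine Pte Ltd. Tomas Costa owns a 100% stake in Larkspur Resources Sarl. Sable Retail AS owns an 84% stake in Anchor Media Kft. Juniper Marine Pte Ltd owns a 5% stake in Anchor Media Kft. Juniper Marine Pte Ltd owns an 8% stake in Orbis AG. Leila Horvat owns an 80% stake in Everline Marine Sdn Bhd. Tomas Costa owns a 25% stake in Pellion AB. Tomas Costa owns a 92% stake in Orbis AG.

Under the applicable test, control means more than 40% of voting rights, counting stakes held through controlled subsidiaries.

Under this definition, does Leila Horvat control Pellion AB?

No

Leila holds 80% of Everline, so Leila controls Everline.
Neither Leila nor any entity Leila controls holds any voting interest in Pellion.
So Leila does not control Pellion.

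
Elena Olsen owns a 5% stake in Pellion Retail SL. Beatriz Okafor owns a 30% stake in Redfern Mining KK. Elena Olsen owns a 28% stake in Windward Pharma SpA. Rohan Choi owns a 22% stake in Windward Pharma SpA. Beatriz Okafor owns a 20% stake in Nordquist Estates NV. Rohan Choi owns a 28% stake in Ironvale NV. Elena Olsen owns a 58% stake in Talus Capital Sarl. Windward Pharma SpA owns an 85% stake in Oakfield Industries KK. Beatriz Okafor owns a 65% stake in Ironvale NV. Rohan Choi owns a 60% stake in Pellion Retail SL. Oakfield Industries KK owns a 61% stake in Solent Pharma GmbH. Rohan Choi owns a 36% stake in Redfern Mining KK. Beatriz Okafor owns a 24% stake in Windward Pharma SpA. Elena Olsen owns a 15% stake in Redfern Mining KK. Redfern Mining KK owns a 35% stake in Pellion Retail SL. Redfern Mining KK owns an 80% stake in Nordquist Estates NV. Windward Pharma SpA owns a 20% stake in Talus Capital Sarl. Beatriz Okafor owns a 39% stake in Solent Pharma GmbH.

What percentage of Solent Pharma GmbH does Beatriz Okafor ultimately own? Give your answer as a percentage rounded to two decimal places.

51.44%

Beatriz reaches Solent along 2 paths.
Via Windward → Oakfield: 24% × 85% × 61% = 12.444%.
Direct stake: 39% = 39%.
Total: 12.444% + 39% = 51.444%.
Rounded: 51.44%.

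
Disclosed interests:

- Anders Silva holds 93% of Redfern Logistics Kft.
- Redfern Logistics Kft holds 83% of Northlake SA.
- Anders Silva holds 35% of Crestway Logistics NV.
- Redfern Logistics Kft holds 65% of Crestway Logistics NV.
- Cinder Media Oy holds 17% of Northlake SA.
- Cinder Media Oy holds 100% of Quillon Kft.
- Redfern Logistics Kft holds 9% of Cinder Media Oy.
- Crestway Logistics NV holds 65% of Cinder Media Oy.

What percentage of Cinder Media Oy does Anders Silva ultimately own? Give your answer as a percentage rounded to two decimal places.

Anders reaches Cinder along 3 paths.
Via Redfern: 93% × 9% = 8.37%.
Via Redfern → Crestway: 93% × 65% × 65% = 39.2925%.
Via Crestway: 35% × 65% = 22.75%.
Total: 8.37% + 39.2925% + 22.75% = 70.4125%.
Rounded: 70.41%.

70.41%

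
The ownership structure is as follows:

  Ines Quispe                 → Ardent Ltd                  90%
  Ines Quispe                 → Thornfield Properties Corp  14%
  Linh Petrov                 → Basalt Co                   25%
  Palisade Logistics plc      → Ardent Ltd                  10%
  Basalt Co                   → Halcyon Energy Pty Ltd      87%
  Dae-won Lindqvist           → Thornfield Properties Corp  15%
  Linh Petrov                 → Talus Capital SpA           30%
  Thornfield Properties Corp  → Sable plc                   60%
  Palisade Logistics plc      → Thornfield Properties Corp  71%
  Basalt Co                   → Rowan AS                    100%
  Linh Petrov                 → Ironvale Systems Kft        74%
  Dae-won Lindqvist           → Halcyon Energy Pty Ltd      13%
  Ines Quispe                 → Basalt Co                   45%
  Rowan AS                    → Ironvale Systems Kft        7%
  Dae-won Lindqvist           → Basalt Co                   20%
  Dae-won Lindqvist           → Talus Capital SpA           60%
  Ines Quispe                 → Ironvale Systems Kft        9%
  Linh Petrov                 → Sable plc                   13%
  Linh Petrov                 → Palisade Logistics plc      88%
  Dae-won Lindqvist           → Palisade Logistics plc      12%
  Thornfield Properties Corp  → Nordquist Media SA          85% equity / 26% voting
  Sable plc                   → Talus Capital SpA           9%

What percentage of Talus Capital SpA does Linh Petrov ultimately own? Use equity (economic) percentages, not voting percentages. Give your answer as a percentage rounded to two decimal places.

Linh reaches Talus along 3 paths.
Direct stake: 30% = 30%.
Via Sable: 13% × 9% = 1.17%.
Via Palisade → Thornfield → Sable: 88% × 71% × 60% × 9% = 3.37392%.
Total: 30% + 1.17% + 3.37392% = 34.54392%.
Rounded: 34.54%.

34.54%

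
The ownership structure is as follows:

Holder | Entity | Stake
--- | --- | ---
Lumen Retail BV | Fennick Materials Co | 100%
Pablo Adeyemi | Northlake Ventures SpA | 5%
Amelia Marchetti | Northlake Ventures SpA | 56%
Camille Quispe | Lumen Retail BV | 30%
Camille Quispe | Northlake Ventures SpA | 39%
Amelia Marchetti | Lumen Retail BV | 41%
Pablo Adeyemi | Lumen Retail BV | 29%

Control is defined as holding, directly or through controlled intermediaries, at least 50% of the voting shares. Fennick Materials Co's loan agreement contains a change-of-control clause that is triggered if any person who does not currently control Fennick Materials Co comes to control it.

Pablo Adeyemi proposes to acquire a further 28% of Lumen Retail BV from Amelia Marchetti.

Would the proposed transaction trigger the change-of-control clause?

Yes

The purchase adds only to Pablo's holdings (Amelia's stake shrinks), so Pablo is the only person who could newly come to control Fennick.
Pablo's largest direct stake is 29% in Lumen, which does not meet the threshold, so Pablo controls no company.
Neither Pablo nor any entity Pablo controls holds any voting interest in Fennick.
So before the transaction, Pablo does not control Fennick.
After the purchase, Pablo's direct stake in Lumen rises to 29% + 28% = 57%, and Amelia's stake falls to 13%.
Pablo holds 57% of Lumen, so Pablo controls Lumen.
Lumen holds 100% of Fennick, so Pablo controls Fennick.
Pablo did not control Fennick before and does after, so the clause is triggered.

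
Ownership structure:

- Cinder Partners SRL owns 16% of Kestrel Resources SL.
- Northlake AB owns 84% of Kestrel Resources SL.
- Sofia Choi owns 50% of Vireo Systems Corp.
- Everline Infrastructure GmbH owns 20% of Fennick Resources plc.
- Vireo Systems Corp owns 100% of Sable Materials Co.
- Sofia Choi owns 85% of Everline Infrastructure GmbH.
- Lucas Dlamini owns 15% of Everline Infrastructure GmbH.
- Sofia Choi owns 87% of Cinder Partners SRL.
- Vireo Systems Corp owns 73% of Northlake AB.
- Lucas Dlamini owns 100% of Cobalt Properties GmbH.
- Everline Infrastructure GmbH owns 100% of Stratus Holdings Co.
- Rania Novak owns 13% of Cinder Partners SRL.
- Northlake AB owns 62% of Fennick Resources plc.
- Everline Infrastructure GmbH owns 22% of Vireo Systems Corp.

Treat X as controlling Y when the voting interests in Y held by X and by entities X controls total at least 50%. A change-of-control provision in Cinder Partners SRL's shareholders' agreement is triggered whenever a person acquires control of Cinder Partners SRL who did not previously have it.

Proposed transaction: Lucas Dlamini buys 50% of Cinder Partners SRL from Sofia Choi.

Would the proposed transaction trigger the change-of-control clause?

Yes

The purchase adds only to Lucas's holdings (Sofia's stake shrinks), so Lucas is the only person who could newly come to control Cinder.
Lucas holds 100% of Cobalt, so Lucas controls Cobalt.
Neither Lucas nor any entity Lucas controls holds any voting interest in Cinder.
So before the transaction, Lucas does not control Cinder.
After the purchase, Lucas holds 50% of Cinder directly, and Sofia's stake falls to 37%.
Lucas holds 50% of Cinder, so Lucas controls Cinder.
Lucas did not control Cinder before and does after, so the clause is triggered.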